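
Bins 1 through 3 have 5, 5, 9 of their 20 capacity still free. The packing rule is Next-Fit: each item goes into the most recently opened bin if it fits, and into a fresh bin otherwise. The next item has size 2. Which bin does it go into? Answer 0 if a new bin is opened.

Next-Fit only looks at bin 3, which has 9 free.
2 fits there.

3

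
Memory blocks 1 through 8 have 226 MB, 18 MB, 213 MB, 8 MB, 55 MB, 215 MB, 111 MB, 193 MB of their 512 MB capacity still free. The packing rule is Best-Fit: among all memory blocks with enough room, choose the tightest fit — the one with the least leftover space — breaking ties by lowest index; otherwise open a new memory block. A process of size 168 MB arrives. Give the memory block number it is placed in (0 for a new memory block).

8

Memory blocks with room: memory block 1 (226 MB), memory block 3 (213 MB), memory block 6 (215 MB), memory block 8 (193 MB).
Tightest fit is memory block 8 with 193 MB free.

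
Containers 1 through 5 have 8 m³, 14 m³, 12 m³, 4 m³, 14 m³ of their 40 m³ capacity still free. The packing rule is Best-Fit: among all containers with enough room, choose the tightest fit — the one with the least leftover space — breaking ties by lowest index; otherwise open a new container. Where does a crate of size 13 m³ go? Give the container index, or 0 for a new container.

Containers with room: container 2 (14 m³), container 5 (14 m³).
Tightest fit is container 2 with 14 m³ free.

2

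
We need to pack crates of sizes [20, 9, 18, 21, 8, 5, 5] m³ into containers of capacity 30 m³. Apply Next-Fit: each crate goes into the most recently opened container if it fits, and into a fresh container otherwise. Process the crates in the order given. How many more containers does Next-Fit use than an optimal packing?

1

Next-Fit: [20,9] [18] [21,8] [5,5] → 4 containers.
Total size 86 m³; any packing needs at least ⌈86/30⌉ = 3 containers.
An optimal packing achieves that bound: [21,9] [20,8] [18,5,5] → 3 containers.
Excess: 4 − 3 = 1.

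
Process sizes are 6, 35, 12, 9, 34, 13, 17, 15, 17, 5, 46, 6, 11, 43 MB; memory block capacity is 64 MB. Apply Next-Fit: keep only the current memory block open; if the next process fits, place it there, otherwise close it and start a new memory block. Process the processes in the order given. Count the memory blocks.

memory block 1: place 6 MB, 58 MB left
memory block 1: place 35 MB, 23 MB left
memory block 1: place 12 MB, 11 MB left
memory block 1: place 9 MB, 2 MB left
memory block 2: place 34 MB, 30 MB left
memory block 2: place 13 MB, 17 MB left
memory block 2: place 17 MB, 0 MB left
memory block 3: place 15 MB, 49 MB left
memory block 3: place 17 MB, 32 MB left
memory block 3: place 5 MB, 27 MB left
memory block 4: place 46 MB, 18 MB left
memory block 4: place 6 MB, 12 MB left
memory block 4: place 11 MB, 1 MB left
memory block 5: place 43 MB, 21 MB left

5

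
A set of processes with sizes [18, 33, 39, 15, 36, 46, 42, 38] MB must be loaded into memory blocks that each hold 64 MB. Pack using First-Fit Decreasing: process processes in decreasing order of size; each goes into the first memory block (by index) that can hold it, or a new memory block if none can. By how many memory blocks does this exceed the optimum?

First-Fit Decreasing: [46,18] [42,15] [39] [38] [36] [33] → 6 memory blocks.
6 processes exceed 32 MB (half the capacity), and no two of those can share a memory block, so at least 6 memory blocks are needed.
So 6 is already optimal.

0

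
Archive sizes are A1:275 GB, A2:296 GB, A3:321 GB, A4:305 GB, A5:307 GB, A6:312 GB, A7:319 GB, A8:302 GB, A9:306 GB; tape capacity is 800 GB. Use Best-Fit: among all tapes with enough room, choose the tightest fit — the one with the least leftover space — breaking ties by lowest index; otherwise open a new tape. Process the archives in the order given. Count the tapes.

5 tapes

tape 1: place A1 (275 GB), 525 GB left
tape 1: place A2 (296 GB), 229 GB left
tape 2: place A3 (321 GB), 479 GB left
tape 2: place A4 (305 GB), 174 GB left
tape 3: place A5 (307 GB), 493 GB left
tape 3: place A6 (312 GB), 181 GB left
tape 4: place A7 (319 GB), 481 GB left
tape 4: place A8 (302 GB), 179 GB left
tape 5: place A9 (306 GB), 494 GB left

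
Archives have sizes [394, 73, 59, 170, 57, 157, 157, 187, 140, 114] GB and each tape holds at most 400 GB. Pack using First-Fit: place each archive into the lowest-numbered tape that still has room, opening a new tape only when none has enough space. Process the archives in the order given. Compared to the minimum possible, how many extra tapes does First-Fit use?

First-Fit: [394] [73,59,170,57] [157,157] [187,140] [114] → 5 tapes.
Total size 1508 GB; any packing needs at least ⌈1508/400⌉ = 4 tapes.
An optimal packing achieves that bound: [394] [187,170] [157,157,73] [140,114,59,57] → 4 tapes.
Excess: 5 − 4 = 1.

1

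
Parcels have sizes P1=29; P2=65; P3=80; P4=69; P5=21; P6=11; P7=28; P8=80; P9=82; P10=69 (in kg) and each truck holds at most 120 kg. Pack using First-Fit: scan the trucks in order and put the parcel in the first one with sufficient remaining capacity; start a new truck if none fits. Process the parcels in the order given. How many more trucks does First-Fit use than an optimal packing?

First-Fit: [29,65,21] [80,11,28] [69] [80] [82] [69] → 6 trucks.
6 parcels exceed 60 kg (half the capacity), and no two of those can share a truck, so at least 6 trucks are needed.
So 6 is already optimal.

0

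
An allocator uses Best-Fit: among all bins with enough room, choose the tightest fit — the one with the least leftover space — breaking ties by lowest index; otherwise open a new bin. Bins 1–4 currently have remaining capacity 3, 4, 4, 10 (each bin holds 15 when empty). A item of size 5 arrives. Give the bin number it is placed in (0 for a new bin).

4

Bins with room: bin 4 (10).
Tightest fit is bin 4 with 10 free.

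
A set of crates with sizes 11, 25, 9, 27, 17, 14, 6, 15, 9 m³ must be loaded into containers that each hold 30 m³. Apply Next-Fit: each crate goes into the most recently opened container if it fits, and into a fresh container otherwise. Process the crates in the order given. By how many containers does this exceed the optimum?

2

Next-Fit: [11] [25] [9] [27] [17] [14,6] [15,9] → 7 containers.
Total size 133 m³; any packing needs at least ⌈133/30⌉ = 5 containers.
An optimal packing achieves that bound: [27] [25] [17,11] [15,14] [9,9,6] → 5 containers.
Excess: 7 − 5 = 2.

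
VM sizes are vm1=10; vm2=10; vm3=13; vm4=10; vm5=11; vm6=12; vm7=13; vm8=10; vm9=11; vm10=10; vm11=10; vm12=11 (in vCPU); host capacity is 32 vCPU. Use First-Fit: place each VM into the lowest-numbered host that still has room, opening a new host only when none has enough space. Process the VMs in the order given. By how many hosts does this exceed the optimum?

0

First-Fit: [10,10,10] [13,11] [12,13] [10,11,10] [10,11] → 5 hosts.
Total size 131 vCPU; any packing needs at least ⌈131/32⌉ = 5 hosts.
So 5 is already optimal.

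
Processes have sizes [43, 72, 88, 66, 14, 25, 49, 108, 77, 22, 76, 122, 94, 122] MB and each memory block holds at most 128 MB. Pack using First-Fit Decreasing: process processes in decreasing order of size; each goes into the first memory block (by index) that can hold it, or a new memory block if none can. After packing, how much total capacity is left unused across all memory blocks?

Sorted descending: 122, 122, 108, 94, 88, 77, 76, 72, 66, 49, 43, 25, 22, 14.
Put 122 MB in memory block 1; 6 MB remain.
Put 122 MB in memory block 2; 6 MB remain.
Put 108 MB in memory block 3; 20 MB remain.
Put 94 MB in memory block 4; 34 MB remain.
Put 88 MB in memory block 5; 40 MB remain.
Put 77 MB in memory block 6; 51 MB remain.
Put 76 MB in memory block 7; 52 MB remain.
Put 72 MB in memory block 8; 56 MB remain.
Put 66 MB in memory block 9; 62 MB remain.
Put 49 MB in memory block 6; 2 MB remain.
Put 43 MB in memory block 7; 9 MB remain.
Put 25 MB in memory block 4; 9 MB remain.
Put 22 MB in memory block 5; 18 MB remain.
Put 14 MB in memory block 3; 6 MB remain.
9 memory blocks × 128 MB = 1152 MB; used 978 MB; unused 174 MB.

174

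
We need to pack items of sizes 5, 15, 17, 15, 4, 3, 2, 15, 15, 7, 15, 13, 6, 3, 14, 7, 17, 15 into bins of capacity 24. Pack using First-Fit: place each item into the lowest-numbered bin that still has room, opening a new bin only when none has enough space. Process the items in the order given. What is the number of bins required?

Put 5 in bin 1; 19 remain.
Put 15 in bin 1; 4 remain.
Put 17 in bin 2; 7 remain.
Put 15 in bin 3; 9 remain.
Put 4 in bin 1; 0 remain.
Put 3 in bin 2; 4 remain.
Put 2 in bin 2; 2 remain.
Put 15 in bin 4; 9 remain.
Put 15 in bin 5; 9 remain.
Put 7 in bin 3; 2 remain.
Put 15 in bin 6; 9 remain.
Put 13 in bin 7; 11 remain.
Put 6 in bin 4; 3 remain.
Put 3 in bin 4; 0 remain.
Put 14 in bin 8; 10 remain.
Put 7 in bin 5; 2 remain.
Put 17 in bin 9; 7 remain.
Put 15 in bin 10; 9 remain.

10 bins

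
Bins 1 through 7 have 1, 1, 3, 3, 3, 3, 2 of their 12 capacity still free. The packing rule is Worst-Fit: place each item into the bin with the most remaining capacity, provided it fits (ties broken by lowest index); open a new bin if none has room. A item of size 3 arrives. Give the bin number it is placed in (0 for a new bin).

3

Bins with room: bin 3 (3), bin 4 (3), bin 5 (3), bin 6 (3).
Most room is bin 3 with 3 free.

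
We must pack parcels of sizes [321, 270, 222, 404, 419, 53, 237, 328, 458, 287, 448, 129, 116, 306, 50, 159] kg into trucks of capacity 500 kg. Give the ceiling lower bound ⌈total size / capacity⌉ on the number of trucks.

Total size = 321 + 270 + 222 + 404 + 419 + 53 + 237 + 328 + 458 + 287 + 448 + 129 + 116 + 306 + 50 + 159 = 4207 kg.
⌈4207 / 500⌉ = 9.

9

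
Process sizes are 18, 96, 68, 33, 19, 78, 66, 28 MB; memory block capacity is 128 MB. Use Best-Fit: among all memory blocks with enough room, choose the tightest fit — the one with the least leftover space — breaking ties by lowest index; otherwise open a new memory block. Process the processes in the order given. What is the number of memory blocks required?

18 MB → memory block 1 (remaining 110 MB)
96 MB → memory block 1 (remaining 14 MB)
68 MB → memory block 2 (remaining 60 MB)
33 MB → memory block 2 (remaining 27 MB)
19 MB → memory block 2 (remaining 8 MB)
78 MB → memory block 3 (remaining 50 MB)
66 MB → memory block 4 (remaining 62 MB)
28 MB → memory block 3 (remaining 22 MB)
Final memory blocks: [18,96] [68,33,19] [78,28] [66].

4 memory blocks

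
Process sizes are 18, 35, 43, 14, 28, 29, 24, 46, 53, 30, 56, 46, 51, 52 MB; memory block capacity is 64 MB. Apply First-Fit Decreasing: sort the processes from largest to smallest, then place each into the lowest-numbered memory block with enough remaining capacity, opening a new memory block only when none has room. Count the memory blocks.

10

Sorted descending: 56, 53, 52, 51, 46, 46, 43, 35, 30, 29, 28, 24, 18, 14.
Put 56 MB in memory block 1; 8 MB remain.
Put 53 MB in memory block 2; 11 MB remain.
Put 52 MB in memory block 3; 12 MB remain.
Put 51 MB in memory block 4; 13 MB remain.
Put 46 MB in memory block 5; 18 MB remain.
Put 46 MB in memory block 6; 18 MB remain.
Put 43 MB in memory block 7; 21 MB remain.
Put 35 MB in memory block 8; 29 MB remain.
Put 30 MB in memory block 9; 34 MB remain.
Put 29 MB in memory block 8; 0 MB remain.
Put 28 MB in memory block 9; 6 MB remain.
Put 24 MB in memory block 10; 40 MB remain.
Put 18 MB in memory block 5; 0 MB remain.
Put 14 MB in memory block 6; 4 MB remain.
Final memory blocks: [56] [53] [52] [51] [46,18] [46,14] [43] [35,29] [30,28] [24].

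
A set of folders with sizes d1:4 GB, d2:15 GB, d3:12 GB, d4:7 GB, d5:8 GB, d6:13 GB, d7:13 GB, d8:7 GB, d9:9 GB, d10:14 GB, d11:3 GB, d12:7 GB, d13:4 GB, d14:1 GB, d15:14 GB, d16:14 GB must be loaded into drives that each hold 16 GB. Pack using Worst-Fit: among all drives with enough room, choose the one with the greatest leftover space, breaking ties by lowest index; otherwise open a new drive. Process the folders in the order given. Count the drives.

10 drives

drive 1: place d1 (4 GB), 12 GB left
drive 2: place d2 (15 GB), 1 GB left
drive 1: place d3 (12 GB), 0 GB left
drive 3: place d4 (7 GB), 9 GB left
drive 3: place d5 (8 GB), 1 GB left
drive 4: place d6 (13 GB), 3 GB left
drive 5: place d7 (13 GB), 3 GB left
drive 6: place d8 (7 GB), 9 GB left
drive 6: place d9 (9 GB), 0 GB left
drive 7: place d10 (14 GB), 2 GB left
drive 4: place d11 (3 GB), 0 GB left
drive 8: place d12 (7 GB), 9 GB left
drive 8: place d13 (4 GB), 5 GB left
drive 8: place d14 (1 GB), 4 GB left
drive 9: place d15 (14 GB), 2 GB left
drive 10: place d16 (14 GB), 2 GB left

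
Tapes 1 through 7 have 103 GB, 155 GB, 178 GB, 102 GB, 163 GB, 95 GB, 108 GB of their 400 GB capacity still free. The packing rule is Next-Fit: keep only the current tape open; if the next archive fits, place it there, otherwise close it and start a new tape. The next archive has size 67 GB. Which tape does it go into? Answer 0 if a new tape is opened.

Next-Fit only looks at tape 7, which has 108 GB free.
67 GB fits there.

7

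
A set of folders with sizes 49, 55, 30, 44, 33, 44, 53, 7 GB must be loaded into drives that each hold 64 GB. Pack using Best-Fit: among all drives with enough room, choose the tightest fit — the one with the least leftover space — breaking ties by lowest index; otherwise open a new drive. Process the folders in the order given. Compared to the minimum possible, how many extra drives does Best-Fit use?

0

Best-Fit: [49] [55,7] [30,33] [44] [44] [53] → 6 drives.
6 folders exceed 32 GB (half the capacity), and no two of those can share a drive, so at least 6 drives are needed.
So 6 is already optimal.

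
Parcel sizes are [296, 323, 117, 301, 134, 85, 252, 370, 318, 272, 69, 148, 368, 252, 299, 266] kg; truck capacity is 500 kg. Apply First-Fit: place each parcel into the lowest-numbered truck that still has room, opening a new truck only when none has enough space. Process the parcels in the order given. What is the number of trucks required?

296 kg → truck 1 (remaining 204 kg)
323 kg → truck 2 (remaining 177 kg)
117 kg → truck 1 (remaining 87 kg)
301 kg → truck 3 (remaining 199 kg)
134 kg → truck 2 (remaining 43 kg)
85 kg → truck 1 (remaining 2 kg)
252 kg → truck 4 (remaining 248 kg)
370 kg → truck 5 (remaining 130 kg)
318 kg → truck 6 (remaining 182 kg)
272 kg → truck 7 (remaining 228 kg)
69 kg → truck 3 (remaining 130 kg)
148 kg → truck 4 (remaining 100 kg)
368 kg → truck 8 (remaining 132 kg)
252 kg → truck 9 (remaining 248 kg)
299 kg → truck 10 (remaining 201 kg)
266 kg → truck 11 (remaining 234 kg)
Final trucks: [296,117,85] [323,134] [301,69] [252,148] [370] [318] [272] [368] [252] [299] [266].

11 trucks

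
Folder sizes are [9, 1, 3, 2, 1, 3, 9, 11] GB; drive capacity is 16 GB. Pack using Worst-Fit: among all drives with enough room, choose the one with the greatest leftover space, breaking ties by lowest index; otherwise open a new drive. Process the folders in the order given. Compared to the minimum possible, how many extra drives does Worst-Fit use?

0

Worst-Fit: [9,1,3,2,1] [3,9] [11] → 3 drives.
Total size 39 GB; any packing needs at least ⌈39/16⌉ = 3 drives.
So 3 is already optimal.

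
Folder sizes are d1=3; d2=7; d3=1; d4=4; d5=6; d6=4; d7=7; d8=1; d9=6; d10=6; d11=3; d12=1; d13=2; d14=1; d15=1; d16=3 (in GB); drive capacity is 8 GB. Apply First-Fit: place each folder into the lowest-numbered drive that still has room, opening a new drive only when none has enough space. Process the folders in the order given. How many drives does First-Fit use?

8 drives

d1 (3 GB) → drive 1 (remaining 5 GB)
d2 (7 GB) → drive 2 (remaining 1 GB)
d3 (1 GB) → drive 1 (remaining 4 GB)
d4 (4 GB) → drive 1 (remaining 0 GB)
d5 (6 GB) → drive 3 (remaining 2 GB)
d6 (4 GB) → drive 4 (remaining 4 GB)
d7 (7 GB) → drive 5 (remaining 1 GB)
d8 (1 GB) → drive 2 (remaining 0 GB)
d9 (6 GB) → drive 6 (remaining 2 GB)
d10 (6 GB) → drive 7 (remaining 2 GB)
d11 (3 GB) → drive 4 (remaining 1 GB)
d12 (1 GB) → drive 3 (remaining 1 GB)
d13 (2 GB) → drive 6 (remaining 0 GB)
d14 (1 GB) → drive 3 (remaining 0 GB)
d15 (1 GB) → drive 4 (remaining 0 GB)
d16 (3 GB) → drive 8 (remaining 5 GB)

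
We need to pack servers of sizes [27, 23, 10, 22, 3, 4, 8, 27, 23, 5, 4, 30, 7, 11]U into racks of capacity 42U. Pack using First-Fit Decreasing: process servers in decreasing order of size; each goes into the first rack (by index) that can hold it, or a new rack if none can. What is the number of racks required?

6

Sorted descending: 30, 27, 27, 23, 23, 22, 11, 10, 8, 7, 5, 4, 4, 3.
rack 1: place 30U, 12U left
rack 2: place 27U, 15U left
rack 3: place 27U, 15U left
rack 4: place 23U, 19U left
rack 5: place 23U, 19U left
rack 6: place 22U, 20U left
rack 1: place 11U, 1U left
rack 2: place 10U, 5U left
rack 3: place 8U, 7U left
rack 3: place 7U, 0U left
rack 2: place 5U, 0U left
rack 4: place 4U, 15U left
rack 4: place 4U, 11U left
rack 4: place 3U, 8U left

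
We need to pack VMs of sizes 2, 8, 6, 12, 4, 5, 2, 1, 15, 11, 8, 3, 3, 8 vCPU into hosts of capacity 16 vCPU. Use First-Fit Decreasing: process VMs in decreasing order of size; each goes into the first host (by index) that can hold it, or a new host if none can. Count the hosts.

6

Sorted descending: 15, 12, 11, 8, 8, 8, 6, 5, 4, 3, 3, 2, 2, 1.
15 vCPU → host 1 (remaining 1 vCPU)
12 vCPU → host 2 (remaining 4 vCPU)
11 vCPU → host 3 (remaining 5 vCPU)
8 vCPU → host 4 (remaining 8 vCPU)
8 vCPU → host 4 (remaining 0 vCPU)
8 vCPU → host 5 (remaining 8 vCPU)
6 vCPU → host 5 (remaining 2 vCPU)
5 vCPU → host 3 (remaining 0 vCPU)
4 vCPU → host 2 (remaining 0 vCPU)
3 vCPU → host 6 (remaining 13 vCPU)
3 vCPU → host 6 (remaining 10 vCPU)
2 vCPU → host 5 (remaining 0 vCPU)
2 vCPU → host 6 (remaining 8 vCPU)
1 vCPU → host 1 (remaining 0 vCPU)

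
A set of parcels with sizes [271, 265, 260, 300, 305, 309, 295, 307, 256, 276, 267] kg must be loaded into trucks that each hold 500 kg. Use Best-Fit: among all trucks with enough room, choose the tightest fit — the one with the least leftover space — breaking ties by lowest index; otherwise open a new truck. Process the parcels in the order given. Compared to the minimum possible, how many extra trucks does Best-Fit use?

Best-Fit: [271] [265] [260] [300] [305] [309] [295] [307] [256] [276] [267] → 11 trucks.
11 parcels exceed 250 kg (half the capacity), and no two of those can share a truck, so at least 11 trucks are needed.
So 11 is already optimal.

0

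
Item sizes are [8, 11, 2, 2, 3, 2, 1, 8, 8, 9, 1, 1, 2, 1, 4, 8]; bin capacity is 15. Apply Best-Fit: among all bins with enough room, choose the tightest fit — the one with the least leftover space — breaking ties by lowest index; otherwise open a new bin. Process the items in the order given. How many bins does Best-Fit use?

6

Put 8 in bin 1; 7 remain.
Put 11 in bin 2; 4 remain.
Put 2 in bin 2; 2 remain.
Put 2 in bin 2; 0 remain.
Put 3 in bin 1; 4 remain.
Put 2 in bin 1; 2 remain.
Put 1 in bin 1; 1 remain.
Put 8 in bin 3; 7 remain.
Put 8 in bin 4; 7 remain.
Put 9 in bin 5; 6 remain.
Put 1 in bin 1; 0 remain.
Put 1 in bin 5; 5 remain.
Put 2 in bin 5; 3 remain.
Put 1 in bin 5; 2 remain.
Put 4 in bin 3; 3 remain.
Put 8 in bin 6; 7 remain.
Final bins: [8,3,2,1,1] [11,2,2] [8,4] [8] [9,1,2,1] [8].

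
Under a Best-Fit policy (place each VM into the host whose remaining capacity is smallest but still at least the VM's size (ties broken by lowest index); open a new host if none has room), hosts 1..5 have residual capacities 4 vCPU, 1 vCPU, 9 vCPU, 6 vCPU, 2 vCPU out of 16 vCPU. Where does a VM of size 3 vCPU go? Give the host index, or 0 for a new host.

Hosts with room: host 1 (4 vCPU), host 3 (9 vCPU), host 4 (6 vCPU).
Tightest fit is host 1 with 4 vCPU free.

1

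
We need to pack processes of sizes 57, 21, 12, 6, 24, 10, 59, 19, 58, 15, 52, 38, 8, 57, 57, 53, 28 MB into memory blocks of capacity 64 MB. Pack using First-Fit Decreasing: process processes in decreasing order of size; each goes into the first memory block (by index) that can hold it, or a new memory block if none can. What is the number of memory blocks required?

10 memory blocks

Sorted descending: 59, 58, 57, 57, 57, 53, 52, 38, 28, 24, 21, 19, 15, 12, 10, 8, 6.
59 MB → memory block 1 (remaining 5 MB)
58 MB → memory block 2 (remaining 6 MB)
57 MB → memory block 3 (remaining 7 MB)
57 MB → memory block 4 (remaining 7 MB)
57 MB → memory block 5 (remaining 7 MB)
53 MB → memory block 6 (remaining 11 MB)
52 MB → memory block 7 (remaining 12 MB)
38 MB → memory block 8 (remaining 26 MB)
28 MB → memory block 9 (remaining 36 MB)
24 MB → memory block 8 (remaining 2 MB)
21 MB → memory block 9 (remaining 15 MB)
19 MB → memory block 10 (remaining 45 MB)
15 MB → memory block 9 (remaining 0 MB)
12 MB → memory block 7 (remaining 0 MB)
10 MB → memory block 6 (remaining 1 MB)
8 MB → memory block 10 (remaining 37 MB)
6 MB → memory block 2 (remaining 0 MB)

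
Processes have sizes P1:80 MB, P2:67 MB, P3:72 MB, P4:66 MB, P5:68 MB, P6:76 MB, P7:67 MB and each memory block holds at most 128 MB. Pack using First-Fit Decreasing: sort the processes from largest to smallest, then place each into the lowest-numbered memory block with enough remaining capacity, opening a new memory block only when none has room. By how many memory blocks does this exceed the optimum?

First-Fit Decreasing: [80] [76] [72] [68] [67] [67] [66] → 7 memory blocks.
7 processes exceed 64 MB (half the capacity), and no two of those can share a memory block, so at least 7 memory blocks are needed.
So 7 is already optimal.

0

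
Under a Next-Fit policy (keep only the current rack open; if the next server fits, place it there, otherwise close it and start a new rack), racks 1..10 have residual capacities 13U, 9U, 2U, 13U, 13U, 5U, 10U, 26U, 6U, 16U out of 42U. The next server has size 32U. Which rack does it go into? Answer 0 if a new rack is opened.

Next-Fit only looks at rack 10, which has 16U free.
32U does not fit, so a new rack is opened.

0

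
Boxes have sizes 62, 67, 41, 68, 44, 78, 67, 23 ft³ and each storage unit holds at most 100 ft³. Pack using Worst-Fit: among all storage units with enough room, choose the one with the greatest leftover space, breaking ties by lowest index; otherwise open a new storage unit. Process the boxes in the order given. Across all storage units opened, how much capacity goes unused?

150

storage unit 1: place 62 ft³, 38 ft³ left
storage unit 2: place 67 ft³, 33 ft³ left
storage unit 3: place 41 ft³, 59 ft³ left
storage unit 4: place 68 ft³, 32 ft³ left
storage unit 3: place 44 ft³, 15 ft³ left
storage unit 5: place 78 ft³, 22 ft³ left
storage unit 6: place 67 ft³, 33 ft³ left
storage unit 1: place 23 ft³, 15 ft³ left
6 storage units × 100 ft³ = 600 ft³; used 450 ft³; unused 150 ft³.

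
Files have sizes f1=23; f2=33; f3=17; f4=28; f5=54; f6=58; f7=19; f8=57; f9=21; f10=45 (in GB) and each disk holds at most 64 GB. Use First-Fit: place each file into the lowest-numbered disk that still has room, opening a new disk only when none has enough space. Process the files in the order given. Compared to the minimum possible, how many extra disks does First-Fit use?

First-Fit: [23,33] [17,28,19] [54] [58] [57] [21] [45] → 7 disks.
Total size 355 GB; any packing needs at least ⌈355/64⌉ = 6 disks.
An optimal packing achieves that bound: [58] [57] [54] [45,19] [33,28] [23,21,17] → 6 disks.
Excess: 7 − 6 = 1.

1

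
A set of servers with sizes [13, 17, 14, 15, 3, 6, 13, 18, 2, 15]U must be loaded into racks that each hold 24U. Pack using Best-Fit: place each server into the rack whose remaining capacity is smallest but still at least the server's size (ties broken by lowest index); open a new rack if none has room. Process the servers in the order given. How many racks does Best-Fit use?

rack 1: place 13U, 11U left
rack 2: place 17U, 7U left
rack 3: place 14U, 10U left
rack 4: place 15U, 9U left
rack 2: place 3U, 4U left
rack 4: place 6U, 3U left
rack 5: place 13U, 11U left
rack 6: place 18U, 6U left
rack 4: place 2U, 1U left
rack 7: place 15U, 9U left
Final racks: [13] [17,3] [14] [15,6,2] [13] [18] [15].

7 racks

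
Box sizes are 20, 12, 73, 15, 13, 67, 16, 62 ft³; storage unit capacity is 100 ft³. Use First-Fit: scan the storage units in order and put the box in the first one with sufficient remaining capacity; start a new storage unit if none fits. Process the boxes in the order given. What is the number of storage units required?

4

storage unit 1: place 20 ft³, 80 ft³ left
storage unit 1: place 12 ft³, 68 ft³ left
storage unit 2: place 73 ft³, 27 ft³ left
storage unit 1: place 15 ft³, 53 ft³ left
storage unit 1: place 13 ft³, 40 ft³ left
storage unit 3: place 67 ft³, 33 ft³ left
storage unit 1: place 16 ft³, 24 ft³ left
storage unit 4: place 62 ft³, 38 ft³ left
Final storage units: [20,12,15,13,16] [73] [67] [62].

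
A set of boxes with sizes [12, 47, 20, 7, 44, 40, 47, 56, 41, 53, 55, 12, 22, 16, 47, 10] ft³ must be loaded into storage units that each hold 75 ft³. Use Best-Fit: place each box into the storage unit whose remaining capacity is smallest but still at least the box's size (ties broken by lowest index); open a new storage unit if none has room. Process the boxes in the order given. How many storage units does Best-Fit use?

9

storage unit 1: place 12 ft³, 63 ft³ left
storage unit 1: place 47 ft³, 16 ft³ left
storage unit 2: place 20 ft³, 55 ft³ left
storage unit 1: place 7 ft³, 9 ft³ left
storage unit 2: place 44 ft³, 11 ft³ left
storage unit 3: place 40 ft³, 35 ft³ left
storage unit 4: place 47 ft³, 28 ft³ left
storage unit 5: place 56 ft³, 19 ft³ left
storage unit 6: place 41 ft³, 34 ft³ left
storage unit 7: place 53 ft³, 22 ft³ left
storage unit 8: place 55 ft³, 20 ft³ left
storage unit 5: place 12 ft³, 7 ft³ left
storage unit 7: place 22 ft³, 0 ft³ left
storage unit 8: place 16 ft³, 4 ft³ left
storage unit 9: place 47 ft³, 28 ft³ left
storage unit 2: place 10 ft³, 1 ft³ left
Final storage units: [12,47,7] [20,44,10] [40] [47] [56,12] [41] [53,22] [55,16] [47].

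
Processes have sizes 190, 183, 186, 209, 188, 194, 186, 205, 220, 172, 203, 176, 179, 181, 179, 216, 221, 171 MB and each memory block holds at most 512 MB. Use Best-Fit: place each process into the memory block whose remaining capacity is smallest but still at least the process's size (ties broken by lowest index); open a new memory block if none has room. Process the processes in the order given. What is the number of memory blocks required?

9

190 MB → memory block 1 (remaining 322 MB)
183 MB → memory block 1 (remaining 139 MB)
186 MB → memory block 2 (remaining 326 MB)
209 MB → memory block 2 (remaining 117 MB)
188 MB → memory block 3 (remaining 324 MB)
194 MB → memory block 3 (remaining 130 MB)
186 MB → memory block 4 (remaining 326 MB)
205 MB → memory block 4 (remaining 121 MB)
220 MB → memory block 5 (remaining 292 MB)
172 MB → memory block 5 (remaining 120 MB)
203 MB → memory block 6 (remaining 309 MB)
176 MB → memory block 6 (remaining 133 MB)
179 MB → memory block 7 (remaining 333 MB)
181 MB → memory block 7 (remaining 152 MB)
179 MB → memory block 8 (remaining 333 MB)
216 MB → memory block 8 (remaining 117 MB)
221 MB → memory block 9 (remaining 291 MB)
171 MB → memory block 9 (remaining 120 MB)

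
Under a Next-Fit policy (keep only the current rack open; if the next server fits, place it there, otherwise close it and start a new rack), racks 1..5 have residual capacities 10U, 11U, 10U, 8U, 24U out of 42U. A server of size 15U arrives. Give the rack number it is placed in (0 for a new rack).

5

Next-Fit only looks at rack 5, which has 24U free.
15U fits there.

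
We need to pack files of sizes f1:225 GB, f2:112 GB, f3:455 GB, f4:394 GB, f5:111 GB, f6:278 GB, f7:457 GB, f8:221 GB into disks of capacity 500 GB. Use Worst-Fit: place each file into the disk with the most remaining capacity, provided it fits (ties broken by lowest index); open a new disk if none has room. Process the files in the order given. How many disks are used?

Put f1 (225 GB) in disk 1; 275 GB remain.
Put f2 (112 GB) in disk 1; 163 GB remain.
Put f3 (455 GB) in disk 2; 45 GB remain.
Put f4 (394 GB) in disk 3; 106 GB remain.
Put f5 (111 GB) in disk 1; 52 GB remain.
Put f6 (278 GB) in disk 4; 222 GB remain.
Put f7 (457 GB) in disk 5; 43 GB remain.
Put f8 (221 GB) in disk 4; 1 GB remain.

5 disks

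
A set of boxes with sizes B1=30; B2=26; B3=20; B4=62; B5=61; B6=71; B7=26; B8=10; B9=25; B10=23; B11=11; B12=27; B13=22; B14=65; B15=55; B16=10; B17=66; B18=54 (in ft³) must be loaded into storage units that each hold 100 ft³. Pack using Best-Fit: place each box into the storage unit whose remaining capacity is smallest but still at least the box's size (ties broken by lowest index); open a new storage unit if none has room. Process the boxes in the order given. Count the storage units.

9

B1 (30 ft³) → storage unit 1 (remaining 70 ft³)
B2 (26 ft³) → storage unit 1 (remaining 44 ft³)
B3 (20 ft³) → storage unit 1 (remaining 24 ft³)
B4 (62 ft³) → storage unit 2 (remaining 38 ft³)
B5 (61 ft³) → storage unit 3 (remaining 39 ft³)
B6 (71 ft³) → storage unit 4 (remaining 29 ft³)
B7 (26 ft³) → storage unit 4 (remaining 3 ft³)
B8 (10 ft³) → storage unit 1 (remaining 14 ft³)
B9 (25 ft³) → storage unit 2 (remaining 13 ft³)
B10 (23 ft³) → storage unit 3 (remaining 16 ft³)
B11 (11 ft³) → storage unit 2 (remaining 2 ft³)
B12 (27 ft³) → storage unit 5 (remaining 73 ft³)
B13 (22 ft³) → storage unit 5 (remaining 51 ft³)
B14 (65 ft³) → storage unit 6 (remaining 35 ft³)
B15 (55 ft³) → storage unit 7 (remaining 45 ft³)
B16 (10 ft³) → storage unit 1 (remaining 4 ft³)
B17 (66 ft³) → storage unit 8 (remaining 34 ft³)
B18 (54 ft³) → storage unit 9 (remaining 46 ft³)
Final storage units: [30,26,20,10,10] [62,25,11] [61,23] [71,26] [27,22] [65] [55] [66] [54].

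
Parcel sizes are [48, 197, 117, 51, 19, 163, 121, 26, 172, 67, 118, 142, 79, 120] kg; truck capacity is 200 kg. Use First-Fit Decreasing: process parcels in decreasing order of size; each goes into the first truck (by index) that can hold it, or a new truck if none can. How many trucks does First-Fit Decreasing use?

Sorted descending: 197, 172, 163, 142, 121, 120, 118, 117, 79, 67, 51, 48, 26, 19.
Put 197 kg in truck 1; 3 kg remain.
Put 172 kg in truck 2; 28 kg remain.
Put 163 kg in truck 3; 37 kg remain.
Put 142 kg in truck 4; 58 kg remain.
Put 121 kg in truck 5; 79 kg remain.
Put 120 kg in truck 6; 80 kg remain.
Put 118 kg in truck 7; 82 kg remain.
Put 117 kg in truck 8; 83 kg remain.
Put 79 kg in truck 5; 0 kg remain.
Put 67 kg in truck 6; 13 kg remain.
Put 51 kg in truck 4; 7 kg remain.
Put 48 kg in truck 7; 34 kg remain.
Put 26 kg in truck 2; 2 kg remain.
Put 19 kg in truck 3; 18 kg remain.

8 trucks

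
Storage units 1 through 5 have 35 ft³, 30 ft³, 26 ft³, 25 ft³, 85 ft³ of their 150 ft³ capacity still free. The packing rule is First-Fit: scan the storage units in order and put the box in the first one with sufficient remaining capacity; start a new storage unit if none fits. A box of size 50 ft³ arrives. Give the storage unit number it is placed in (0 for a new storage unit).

Storage units with room: storage unit 5 (85 ft³).
The first with room is storage unit 5.

5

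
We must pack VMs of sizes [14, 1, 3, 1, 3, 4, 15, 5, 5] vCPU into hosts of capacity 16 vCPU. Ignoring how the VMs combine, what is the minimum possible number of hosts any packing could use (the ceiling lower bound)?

Total size = 14 + 1 + 3 + 1 + 3 + 4 + 15 + 5 + 5 = 51 vCPU.
⌈51 / 16⌉ = 4.

4 hosts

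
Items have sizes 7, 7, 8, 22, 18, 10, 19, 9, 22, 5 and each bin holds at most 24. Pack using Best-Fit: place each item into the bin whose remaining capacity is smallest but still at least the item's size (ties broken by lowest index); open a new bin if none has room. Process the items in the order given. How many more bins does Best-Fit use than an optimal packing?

Best-Fit: [7,7,8] [22] [18] [10,9,5] [19] [22] → 6 bins.
Total size 127; any packing needs at least ⌈127/24⌉ = 6 bins.
So 6 is already optimal.

0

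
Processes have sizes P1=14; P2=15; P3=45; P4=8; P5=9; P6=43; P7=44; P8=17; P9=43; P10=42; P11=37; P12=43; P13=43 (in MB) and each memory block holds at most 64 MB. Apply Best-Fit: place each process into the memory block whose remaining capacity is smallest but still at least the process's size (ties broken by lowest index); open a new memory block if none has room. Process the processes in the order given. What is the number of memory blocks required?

9 memory blocks

P1 (14 MB) → memory block 1 (remaining 50 MB)
P2 (15 MB) → memory block 1 (remaining 35 MB)
P3 (45 MB) → memory block 2 (remaining 19 MB)
P4 (8 MB) → memory block 2 (remaining 11 MB)
P5 (9 MB) → memory block 2 (remaining 2 MB)
P6 (43 MB) → memory block 3 (remaining 21 MB)
P7 (44 MB) → memory block 4 (remaining 20 MB)
P8 (17 MB) → memory block 4 (remaining 3 MB)
P9 (43 MB) → memory block 5 (remaining 21 MB)
P10 (42 MB) → memory block 6 (remaining 22 MB)
P11 (37 MB) → memory block 7 (remaining 27 MB)
P12 (43 MB) → memory block 8 (remaining 21 MB)
P13 (43 MB) → memory block 9 (remaining 21 MB)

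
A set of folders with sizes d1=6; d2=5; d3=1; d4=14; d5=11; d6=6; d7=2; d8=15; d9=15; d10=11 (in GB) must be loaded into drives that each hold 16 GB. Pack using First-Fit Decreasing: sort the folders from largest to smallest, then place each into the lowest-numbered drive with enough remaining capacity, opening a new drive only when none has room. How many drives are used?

6

Sorted descending: 15, 15, 14, 11, 11, 6, 6, 5, 2, 1.
drive 1: place 15 GB, 1 GB left
drive 2: place 15 GB, 1 GB left
drive 3: place 14 GB, 2 GB left
drive 4: place 11 GB, 5 GB left
drive 5: place 11 GB, 5 GB left
drive 6: place 6 GB, 10 GB left
drive 6: place 6 GB, 4 GB left
drive 4: place 5 GB, 0 GB left
drive 3: place 2 GB, 0 GB left
drive 1: place 1 GB, 0 GB left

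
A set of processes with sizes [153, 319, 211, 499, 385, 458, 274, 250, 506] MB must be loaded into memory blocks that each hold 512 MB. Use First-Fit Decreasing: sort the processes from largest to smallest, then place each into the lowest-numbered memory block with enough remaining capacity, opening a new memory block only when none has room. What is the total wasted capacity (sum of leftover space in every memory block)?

529

Sorted descending: 506, 499, 458, 385, 319, 274, 250, 211, 153.
memory block 1: place 506 MB, 6 MB left
memory block 2: place 499 MB, 13 MB left
memory block 3: place 458 MB, 54 MB left
memory block 4: place 385 MB, 127 MB left
memory block 5: place 319 MB, 193 MB left
memory block 6: place 274 MB, 238 MB left
memory block 7: place 250 MB, 262 MB left
memory block 6: place 211 MB, 27 MB left
memory block 5: place 153 MB, 40 MB left
7 memory blocks × 512 MB = 3584 MB; used 3055 MB; unused 529 MB.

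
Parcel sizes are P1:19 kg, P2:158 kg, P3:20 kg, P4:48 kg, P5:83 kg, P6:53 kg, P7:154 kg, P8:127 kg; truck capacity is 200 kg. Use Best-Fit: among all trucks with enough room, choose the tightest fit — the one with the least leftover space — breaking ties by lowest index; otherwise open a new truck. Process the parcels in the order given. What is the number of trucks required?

Put P1 (19 kg) in truck 1; 181 kg remain.
Put P2 (158 kg) in truck 1; 23 kg remain.
Put P3 (20 kg) in truck 1; 3 kg remain.
Put P4 (48 kg) in truck 2; 152 kg remain.
Put P5 (83 kg) in truck 2; 69 kg remain.
Put P6 (53 kg) in truck 2; 16 kg remain.
Put P7 (154 kg) in truck 3; 46 kg remain.
Put P8 (127 kg) in truck 4; 73 kg remain.
Final trucks: [19,158,20] [48,83,53] [154] [127].

4 trucks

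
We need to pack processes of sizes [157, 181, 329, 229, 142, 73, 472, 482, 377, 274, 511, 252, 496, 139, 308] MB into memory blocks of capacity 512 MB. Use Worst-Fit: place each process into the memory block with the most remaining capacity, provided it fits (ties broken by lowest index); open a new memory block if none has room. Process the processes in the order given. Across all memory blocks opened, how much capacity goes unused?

1210

memory block 1: place 157 MB, 355 MB left
memory block 1: place 181 MB, 174 MB left
memory block 2: place 329 MB, 183 MB left
memory block 3: place 229 MB, 283 MB left
memory block 3: place 142 MB, 141 MB left
memory block 2: place 73 MB, 110 MB left
memory block 4: place 472 MB, 40 MB left
memory block 5: place 482 MB, 30 MB left
memory block 6: place 377 MB, 135 MB left
memory block 7: place 274 MB, 238 MB left
memory block 8: place 511 MB, 1 MB left
memory block 9: place 252 MB, 260 MB left
memory block 10: place 496 MB, 16 MB left
memory block 9: place 139 MB, 121 MB left
memory block 11: place 308 MB, 204 MB left
11 memory blocks × 512 MB = 5632 MB; used 4422 MB; unused 1210 MB.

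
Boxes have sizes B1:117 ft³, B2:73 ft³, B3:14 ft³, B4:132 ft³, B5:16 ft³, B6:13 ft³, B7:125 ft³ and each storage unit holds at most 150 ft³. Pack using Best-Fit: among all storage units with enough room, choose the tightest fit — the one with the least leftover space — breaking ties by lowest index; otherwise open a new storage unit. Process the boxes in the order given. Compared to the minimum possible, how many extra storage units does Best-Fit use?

0

Best-Fit: [117,14,13] [73] [132,16] [125] → 4 storage units.
Total size 490 ft³; any packing needs at least ⌈490/150⌉ = 4 storage units.
So 4 is already optimal.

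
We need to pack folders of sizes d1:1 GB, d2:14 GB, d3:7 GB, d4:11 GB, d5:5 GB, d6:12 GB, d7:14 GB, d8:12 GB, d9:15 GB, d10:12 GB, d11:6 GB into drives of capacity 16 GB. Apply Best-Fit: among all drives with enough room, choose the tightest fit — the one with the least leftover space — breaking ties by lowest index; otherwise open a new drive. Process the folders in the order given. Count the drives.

d1 (1 GB) → drive 1 (remaining 15 GB)
d2 (14 GB) → drive 1 (remaining 1 GB)
d3 (7 GB) → drive 2 (remaining 9 GB)
d4 (11 GB) → drive 3 (remaining 5 GB)
d5 (5 GB) → drive 3 (remaining 0 GB)
d6 (12 GB) → drive 4 (remaining 4 GB)
d7 (14 GB) → drive 5 (remaining 2 GB)
d8 (12 GB) → drive 6 (remaining 4 GB)
d9 (15 GB) → drive 7 (remaining 1 GB)
d10 (12 GB) → drive 8 (remaining 4 GB)
d11 (6 GB) → drive 2 (remaining 3 GB)

8 drives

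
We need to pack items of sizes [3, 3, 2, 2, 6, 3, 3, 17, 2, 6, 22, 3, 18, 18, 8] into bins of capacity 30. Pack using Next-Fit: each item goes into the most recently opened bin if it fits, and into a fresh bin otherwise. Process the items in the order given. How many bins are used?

bin 1: place 3, 27 left
bin 1: place 3, 24 left
bin 1: place 2, 22 left
bin 1: place 2, 20 left
bin 1: place 6, 14 left
bin 1: place 3, 11 left
bin 1: place 3, 8 left
bin 2: place 17, 13 left
bin 2: place 2, 11 left
bin 2: place 6, 5 left
bin 3: place 22, 8 left
bin 3: place 3, 5 left
bin 4: place 18, 12 left
bin 5: place 18, 12 left
bin 5: place 8, 4 left
Final bins: [3,3,2,2,6,3,3] [17,2,6] [22,3] [18] [18,8].

5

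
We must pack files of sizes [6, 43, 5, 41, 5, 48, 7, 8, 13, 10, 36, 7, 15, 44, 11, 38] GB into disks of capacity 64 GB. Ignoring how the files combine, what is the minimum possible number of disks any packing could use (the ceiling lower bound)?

6 disks

Total size = 6 + 43 + 5 + 41 + 5 + 48 + 7 + 8 + 13 + 10 + 36 + 7 + 15 + 44 + 11 + 38 = 337 GB.
⌈337 / 64⌉ = 6.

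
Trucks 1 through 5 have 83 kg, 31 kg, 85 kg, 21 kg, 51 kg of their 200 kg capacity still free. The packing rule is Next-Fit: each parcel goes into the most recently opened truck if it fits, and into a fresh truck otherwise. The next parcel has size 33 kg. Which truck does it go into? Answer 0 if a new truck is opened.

Next-Fit only looks at truck 5, which has 51 kg free.
33 kg fits there.

5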